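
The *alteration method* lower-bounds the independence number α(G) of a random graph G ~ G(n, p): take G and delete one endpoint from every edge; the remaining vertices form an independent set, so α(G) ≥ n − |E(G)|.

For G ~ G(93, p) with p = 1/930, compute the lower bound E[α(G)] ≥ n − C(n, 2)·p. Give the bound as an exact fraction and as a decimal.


E[|E(G)|] = C(93, 2)·p = 4278 · (1/930) = 23/5.
E[α(G)] ≥ n − E[|E(G)|] = 93 − 23/5 = 442/5.
Numerically: ≈ 88.400000.
(This is only a lower bound; the true E[α(G)] may be larger.)

E[α(G)] ≥ 442/5 ≈ 88.400000.


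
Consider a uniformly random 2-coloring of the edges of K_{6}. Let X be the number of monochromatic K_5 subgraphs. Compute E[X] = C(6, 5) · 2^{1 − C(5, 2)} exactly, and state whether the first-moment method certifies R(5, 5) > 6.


E[X] = C(6, 5) · 2^{1 − 10} = 6 · 2^{−9} = 6/512.
As a reduced fraction: E[X] = 3/256 ≈ 0.012.
Is E[X] < 1? YES.
Since E[X] < 1, there exists a 2-coloring of K_{6} with no monochromatic K_5; hence R(5, 5) > 6.

E[X] = 3/256 ≈ 0.012; E[X] < 1, so R(5, 5) > 6.


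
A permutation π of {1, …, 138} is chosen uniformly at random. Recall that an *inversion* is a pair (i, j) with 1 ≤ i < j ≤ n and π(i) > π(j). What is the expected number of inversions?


Write X = Σ X_I over the C(138, 2) = 9453 pairs i < j, with X_I the indicator of one inversion.
There are 9453 indicators.
For each fixed pair i < j, the values π(i) and π(j) are two distinct elements of {1, …, 138} in uniformly random order; by symmetry P[π(i) > π(j)] = 1/2.
By linearity: E[X] = 9453 · (1/2) = C(138, 2) · (1/2) = 9453/2 = 9453/2 ≈ 4726.5000.

E[X] = 9453/2 = 4726.5000.


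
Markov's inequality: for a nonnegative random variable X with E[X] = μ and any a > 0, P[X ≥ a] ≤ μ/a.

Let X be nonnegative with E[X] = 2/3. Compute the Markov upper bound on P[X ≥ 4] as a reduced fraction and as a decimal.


μ = E[X] = 2/3, a = 4.
Markov: P[X ≥ 4] ≤ μ/a = (2/3)/4 = 1/6.
Numerically: ≈ 0.166667.
(Since a = 4 > μ = 0.666667, the bound 1/6 is < 1 and informative.)

P[X ≥ 4] ≤ 1/6 ≈ 0.166667.


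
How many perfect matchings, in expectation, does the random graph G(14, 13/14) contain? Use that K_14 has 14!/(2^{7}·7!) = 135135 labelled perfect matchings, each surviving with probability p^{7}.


K_14 has 14!/(2^{7}·7!) = 135135 labelled perfect matchings.
For each such perfect matching H, let X_H = 1 if all 7 edges of H are present in G. Then P[X_H = 1] = p^{7} = (13/14)^{7} = 62748517/105413504.
By linearity of expectation: E[X] = Σ_H E[X_H] = 135135 · p^{7} = 135135 · 62748517/105413504 = 1211360120685/15059072.
Numerically: E[X] ≈ 8.044e+04.

E[X] = 135135 · (13/14)^{7} = 1211360120685/15059072 ≈ 8.044e+04.


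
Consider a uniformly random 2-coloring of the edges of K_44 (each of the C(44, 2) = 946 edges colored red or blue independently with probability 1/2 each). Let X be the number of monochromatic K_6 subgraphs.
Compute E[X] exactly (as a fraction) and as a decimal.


Let X = Σ_S X_S over the C(44, 6) = 7059052 subsets S of size 6, where X_S = 1 if the K_6 on S is monochromatic.
For a fixed S, the K_6 on S has C(6, 2) = 15 edges. P[all 15 edges red] = (1/2)^15, and likewise for blue, so P[monochromatic] = 2·(1/2)^15 = 2^{1 − 15} = 1/16384.
By linearity: E[X] = C(44, 6) · 2^{1 − 15} = 7059052 · 1/16384 = 1764763/4096.
Numerically: E[X] ≈ 430.850342.

E[X] = C(44,6)·2^(1−C(6,2)) = 1764763/4096 ≈ 430.850342.


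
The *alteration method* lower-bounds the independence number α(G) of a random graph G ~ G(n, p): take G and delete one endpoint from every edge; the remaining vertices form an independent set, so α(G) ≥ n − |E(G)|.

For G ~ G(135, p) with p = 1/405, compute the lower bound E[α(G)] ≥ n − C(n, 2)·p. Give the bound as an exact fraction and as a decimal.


E[|E(G)|] = C(135, 2)·p = 9045 · (1/405) = 67/3.
E[α(G)] ≥ n − E[|E(G)|] = 135 − 67/3 = 338/3.
Numerically: ≈ 112.667.
(This is only a lower bound; the true E[α(G)] may be larger.)

E[α(G)] ≥ 338/3 ≈ 112.667.


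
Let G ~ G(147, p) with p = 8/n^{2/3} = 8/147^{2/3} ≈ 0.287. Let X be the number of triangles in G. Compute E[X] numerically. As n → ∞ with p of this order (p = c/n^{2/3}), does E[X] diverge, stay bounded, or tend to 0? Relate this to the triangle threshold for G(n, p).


Number of potential triangles: C(147, 3) = 518665.
Each occurs with probability p³ ≈ (0.287)³ ≈ 2.36938e-02.
By linearity: E[X] = C(147, 3)·p³ ≈ 518665 · 2.36938e-02 ≈ 12289.161.
Since α = 2/3 < 1, p = c/n^{2/3} ≫ 1/n is above the triangle threshold p ~ 1/n. Asymptotically E[X] ~ (c³/6)·n^{3(1−α)} = (8³/6)·n^{1} → ∞; triangles are abundant w.h.p.

E[X] ≈ 12289.161; in regime p = Θ(1/n^{2/3}) E[X] diverges (above the triangle threshold p ~ 1/n).


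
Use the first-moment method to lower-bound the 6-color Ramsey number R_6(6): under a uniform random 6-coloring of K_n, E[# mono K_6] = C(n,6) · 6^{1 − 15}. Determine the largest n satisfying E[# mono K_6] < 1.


We need C(n, 6) · 6^{1 − 15} < 1, i.e. C(n, 6) < 6^{15 − 1} = 78364164096.
Check values of n near the boundary:
  n = 197: C(197, 6) = 75176946208; 75176946208 < 78364164096? YES
  n = 198: C(198, 6) = 77526225777; 77526225777 < 78364164096? YES
  n = 199: C(199, 6) = 79936367511; 79936367511 < 78364164096? NO
The largest n with C(n, 6) < 78364164096 is n = 198 (where E[X] = 25842075259/26121388032 ≈ 0.98931). Hence R_6(6) > 198, i.e. R_6(6) ≥ 199.

Largest n = 198; hence R_6(6) > 198.


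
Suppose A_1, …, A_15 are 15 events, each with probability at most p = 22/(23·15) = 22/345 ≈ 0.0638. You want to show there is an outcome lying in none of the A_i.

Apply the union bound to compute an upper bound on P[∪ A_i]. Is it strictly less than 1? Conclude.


Union bound: P[∪_{i=1}^{15} A_i] ≤ Σ_i P[A_i] ≤ 15·p = 15·(22/345) = 22/23.
Numerically: 22/23 ≈ 0.9565.
Is 22/23 < 1? YES.
Since P[∪ A_i] ≤ 22/23 < 1, the complement has P[∩ A_i^c] ≥ 1 − 22/23 = 1/23 > 0, so some outcome avoids every A_i.

15·p = 22/23 ≈ 0.9565; existence CERTIFIED by the union bound.


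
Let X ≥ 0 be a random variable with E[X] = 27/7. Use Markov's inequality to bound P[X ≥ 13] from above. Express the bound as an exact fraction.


μ = E[X] = 27/7, a = 13.
Markov: P[X ≥ 13] ≤ μ/a = (27/7)/13 = 27/91.
Numerically: ≈ 0.29670.
(Since a = 13 > μ = 3.85714, the bound 27/91 is < 1 and informative.)

P[X ≥ 13] ≤ 27/91 ≈ 0.29670.


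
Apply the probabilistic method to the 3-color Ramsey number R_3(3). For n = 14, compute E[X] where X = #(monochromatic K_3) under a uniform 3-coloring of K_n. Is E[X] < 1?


E[X] = C(14, 3) · 3^{1 − 3} = 364 · 3^{−2} = 364/9.
As a reduced fraction: E[X] = 364/9 ≈ 40.444444.
Is E[X] < 1? NO.
Since E[X] ≥ 1, the first-moment bound is inconclusive at n = 14; it does NOT by itself certify R_3(3) > 14.

E[X] = 364/9 ≈ 40.444444; E[X] ≥ 1; first-moment method inconclusive here.


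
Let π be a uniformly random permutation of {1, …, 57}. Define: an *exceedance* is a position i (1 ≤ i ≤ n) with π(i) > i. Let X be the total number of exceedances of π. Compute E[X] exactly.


Write X = Σ_{i=1}^{57} X_i, where X_i = 1_{π(i) > i}.
For each fixed i, π(i) is uniform over {1, …, 57} (marginal of a uniform permutation), so P[π(i) > i] = (n − i)/n. Summing: Σ_{i=1}^{57} (n − i)/n = (0 + 1 + … + 56)/57 = 57(57 − 1)/(2·57) = (57 − 1)/2.
Hence E[X] = Σ_{i=1}^{57} (57 − i)/57 = 28 ≈ 28.00000.

E[X] = 28 = 28.00000.


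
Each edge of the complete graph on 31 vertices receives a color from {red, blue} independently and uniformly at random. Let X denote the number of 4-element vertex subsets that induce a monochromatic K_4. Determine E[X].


Let X = Σ_S X_S over the C(31, 4) = 31465 subsets S of size 4, where X_S = 1 if the K_4 on S is monochromatic.
For a fixed S, the K_4 on S has C(4, 2) = 6 edges. P[all 6 edges red] = (1/2)^6, and likewise for blue, so P[monochromatic] = 2·(1/2)^6 = 2^{1 − 6} = 1/32.
By linearity: E[X] = C(31, 4) · 2^{1 − 6} = 31465 · 1/32 = 31465/32.
Numerically: E[X] ≈ 983.2812.

E[X] = C(31,4)·2^(1−C(4,2)) = 31465/32 ≈ 983.2812.


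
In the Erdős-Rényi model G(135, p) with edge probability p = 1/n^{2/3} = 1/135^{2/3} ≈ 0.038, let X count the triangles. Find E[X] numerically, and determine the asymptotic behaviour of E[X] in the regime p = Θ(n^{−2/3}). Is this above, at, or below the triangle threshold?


Number of potential triangles: C(135, 3) = 400995.
Each occurs with probability p³ ≈ (0.038)³ ≈ 5.486968e-05.
By linearity: E[X] = C(135, 3)·p³ ≈ 400995 · 5.486968e-05 ≈ 22.0025.
Since α = 2/3 < 1, p = c/n^{2/3} ≫ 1/n is above the triangle threshold p ~ 1/n. Asymptotically E[X] ~ (c³/6)·n^{3(1−α)} = (1³/6)·n^{1} → ∞; triangles are abundant w.h.p.

E[X] ≈ 22.0025; in regime p = Θ(1/n^{2/3}) E[X] diverges (above the triangle threshold p ~ 1/n).


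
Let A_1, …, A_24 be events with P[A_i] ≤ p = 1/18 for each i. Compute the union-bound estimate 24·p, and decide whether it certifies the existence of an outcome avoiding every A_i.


Union bound: P[∪_{i=1}^{24} A_i] ≤ Σ_i P[A_i] ≤ 24·p = 24·(1/18) = 4/3.
Numerically: 4/3 ≈ 1.3333333.
Is 4/3 < 1? NO.
Since the bound 4/3 is ≥ 1, the union bound is uninformative here; it does NOT by itself certify existence.

24·p = 4/3 ≈ 1.3333333; existence NOT certified by the union bound.


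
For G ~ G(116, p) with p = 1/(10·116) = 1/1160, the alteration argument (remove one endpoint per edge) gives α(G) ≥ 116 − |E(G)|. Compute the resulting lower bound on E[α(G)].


E[|E(G)|] = C(116, 2)·p = 6670 · (1/1160) = 23/4.
E[α(G)] ≥ n − E[|E(G)|] = 116 − 23/4 = 441/4.
Numerically: ≈ 110.250000.
(This is only a lower bound; the true E[α(G)] may be larger.)

E[α(G)] ≥ 441/4 ≈ 110.250000.


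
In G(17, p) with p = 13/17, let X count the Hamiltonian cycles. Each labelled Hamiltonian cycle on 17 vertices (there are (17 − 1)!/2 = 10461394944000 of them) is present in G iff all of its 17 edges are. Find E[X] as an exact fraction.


K_17 has (17 − 1)!/2 = 10461394944000 labelled Hamiltonian cycles.
For each such Hamiltonian cycle H, let X_H = 1 if all 17 edges of H are present in G. Then P[X_H = 1] = p^{17} = (13/17)^{17} = 8650415919381337933/827240261886336764177.
By linearity: E[X] = Σ_H E[X_H] = 10461394944000 · p^{17} = 10461394944000 · 8650415919381337933/827240261886336764177 = 90495417362513040260241610752000/827240261886336764177.
Numerically: E[X] ≈ 1.0939e+11.

E[X] = 10461394944000 · (13/17)^{17} = 90495417362513040260241610752000/827240261886336764177 ≈ 1.0939e+11.


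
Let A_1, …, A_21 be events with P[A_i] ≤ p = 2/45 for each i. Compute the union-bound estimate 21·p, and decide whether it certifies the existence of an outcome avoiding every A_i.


Union bound: P[∪_{i=1}^{21} A_i] ≤ Σ_i P[A_i] ≤ 21·p = 21·(2/45) = 14/15.
Numerically: 14/15 ≈ 0.9333.
Is 14/15 < 1? YES.
Since P[∪ A_i] ≤ 14/15 < 1, the complement has P[∩ A_i^c] ≥ 1 − 14/15 = 1/15 > 0, so some outcome avoids every A_i.

21·p = 14/15 ≈ 0.9333; existence CERTIFIED by the union bound.


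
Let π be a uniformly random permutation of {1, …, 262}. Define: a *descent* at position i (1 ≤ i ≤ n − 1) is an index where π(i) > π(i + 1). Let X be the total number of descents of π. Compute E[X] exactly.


Write X = Σ X_I over i = 1, …, 261, with X_I the indicator of one descent.
There are 261 indicators.
For each fixed i, the pair (π(i), π(i+1)) is a uniformly random ordered pair of distinct values from {1, …, 262}; by symmetry P[π(i) > π(i+1)] = 1/2.
By linearity: E[X] = 261 · (1/2) = (262 − 1) · (1/2) = 261/2 ≈ 130.5000.

E[X] = 261/2 = 130.5000.


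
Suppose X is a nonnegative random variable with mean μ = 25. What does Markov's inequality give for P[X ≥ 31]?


μ = E[X] = 25, a = 31.
Markov: P[X ≥ 31] ≤ μ/a = (25)/31 = 25/31.
Numerically: ≈ 0.80645.
(Since a = 31 > μ = 25.00000, the bound 25/31 is < 1 and informative.)

P[X ≥ 31] ≤ 25/31 ≈ 0.80645.


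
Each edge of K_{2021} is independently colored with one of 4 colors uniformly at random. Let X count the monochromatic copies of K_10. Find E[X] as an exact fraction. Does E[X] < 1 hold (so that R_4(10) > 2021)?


E[X] = C(2021, 10) · 4^{1 − 45} = 306347841644770462864800616 · 4^{−44} = 306347841644770462864800616/309485009821345068724781056.
As a reduced fraction: E[X] = 38293480205596307858100077/38685626227668133590597632 ≈ 0.9899.
Is E[X] < 1? YES.
Since E[X] < 1, there exists a 4-coloring of K_{2021} with no monochromatic K_10; hence R_4(10) > 2021.

E[X] = 38293480205596307858100077/38685626227668133590597632 ≈ 0.9899; E[X] < 1, so R_4(10) > 2021.


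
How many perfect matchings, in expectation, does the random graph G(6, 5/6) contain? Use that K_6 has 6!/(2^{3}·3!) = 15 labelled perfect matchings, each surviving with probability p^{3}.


K_6 has 6!/(2^{3}·3!) = 15 labelled perfect matchings.
For each such perfect matching H, let X_H = 1 if all 3 edges of H are present in G. Then P[X_H = 1] = p^{3} = (5/6)^{3} = 125/216.
By linearity of expectation: E[X] = Σ_H E[X_H] = 15 · p^{3} = 15 · 125/216 = 625/72.
Numerically: E[X] ≈ 8.68.

E[X] = 15 · (5/6)^{3} = 625/72 ≈ 8.68.


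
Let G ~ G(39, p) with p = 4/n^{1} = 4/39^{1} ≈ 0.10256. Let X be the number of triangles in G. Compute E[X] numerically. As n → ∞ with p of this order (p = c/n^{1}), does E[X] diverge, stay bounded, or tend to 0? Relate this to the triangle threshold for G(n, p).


Number of potential triangles: C(39, 3) = 9139.
Each occurs with probability p³ ≈ (0.10256)³ ≈ 1.0789123e-03.
By linearity: E[X] = C(39, 3)·p³ ≈ 9139 · 1.0789123e-03 ≈ 9.86018.
Here α = 1, so p = 4/n is exactly at the triangle threshold p ~ 1/n. Asymptotically E[X] → c³/6 = 4³/6 = 32/3 ≈ 10.66667, a bounded constant. In this regime the triangle count is asymptotically Poisson(c³/6).

E[X] ≈ 9.86018; in regime p = Θ(1/n^{1}) E[X] stays bounded (at the triangle threshold p ~ 1/n).


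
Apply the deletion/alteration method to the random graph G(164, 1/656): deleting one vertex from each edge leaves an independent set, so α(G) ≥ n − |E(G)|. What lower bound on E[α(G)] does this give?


E[|E(G)|] = C(164, 2)·p = 13366 · (1/656) = 163/8.
E[α(G)] ≥ n − E[|E(G)|] = 164 − 163/8 = 1149/8.
Numerically: ≈ 143.625.
(This is only a lower bound; the true E[α(G)] may be larger.)

E[α(G)] ≥ 1149/8 ≈ 143.625.


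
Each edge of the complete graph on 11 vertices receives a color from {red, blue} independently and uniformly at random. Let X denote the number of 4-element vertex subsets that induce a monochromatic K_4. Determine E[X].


Let X = Σ_S X_S over the C(11, 4) = 330 subsets S of size 4, where X_S = 1 if the K_4 on S is monochromatic.
For a fixed S, the K_4 on S has C(4, 2) = 6 edges. P[all 6 edges red] = (1/2)^6, and likewise for blue, so P[monochromatic] = 2·(1/2)^6 = 2^{1 − 6} = 1/32.
Summing: E[X] = C(11, 4) · 2^{1 − 6} = 330 · 1/32 = 165/16.
Numerically: E[X] ≈ 10.312500.

E[X] = C(11,4)·2^(1−C(4,2)) = 165/16 ≈ 10.312500.


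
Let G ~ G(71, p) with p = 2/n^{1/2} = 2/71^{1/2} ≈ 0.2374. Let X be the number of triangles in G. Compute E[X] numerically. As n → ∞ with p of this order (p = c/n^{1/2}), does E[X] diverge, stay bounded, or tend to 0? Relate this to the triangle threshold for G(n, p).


Number of potential triangles: C(71, 3) = 57155.
Each occurs with probability p³ ≈ (0.2374)³ ≈ 1.337219e-02.
By linearity: E[X] = C(71, 3)·p³ ≈ 57155 · 1.337219e-02 ≈ 764.2874.
Since α = 1/2 < 1, p = c/n^{1/2} ≫ 1/n is above the triangle threshold p ~ 1/n. Asymptotically E[X] ~ (c³/6)·n^{3(1−α)} = (2³/6)·n^{1.5} → ∞; triangles are abundant w.h.p.

E[X] ≈ 764.2874; in regime p = Θ(1/n^{1/2}) E[X] diverges (above the triangle threshold p ~ 1/n).


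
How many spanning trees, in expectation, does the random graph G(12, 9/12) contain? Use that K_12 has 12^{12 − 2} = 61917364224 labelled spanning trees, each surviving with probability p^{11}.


K_12 has 12^{12 − 2} = 61917364224 labelled spanning trees.
For each such spanning tree H, let X_H = 1 if all 11 edges of H are present in G. Then P[X_H = 1] = p^{11} = (3/4)^{11} = 177147/4194304.
By linearity of expectation: E[X] = Σ_H E[X_H] = 61917364224 · p^{11} = 61917364224 · 177147/4194304 = 10460353203/4.
Numerically: E[X] ≈ 2.61509e+09.

E[X] = 61917364224 · (3/4)^{11} = 10460353203/4 ≈ 2.61509e+09.


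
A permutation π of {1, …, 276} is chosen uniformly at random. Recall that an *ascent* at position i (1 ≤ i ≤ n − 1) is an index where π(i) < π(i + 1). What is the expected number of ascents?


Write X = Σ X_I over i = 1, …, 275, with X_I the indicator of one ascent.
There are 275 indicators.
For each fixed i, the pair (π(i), π(i+1)) is a uniformly random ordered pair of distinct values from {1, …, 276}; by symmetry P[π(i) < π(i+1)] = 1/2.
By linearity: E[X] = 275 · (1/2) = (276 − 1) · (1/2) = 275/2 ≈ 137.5000.

E[X] = 275/2 = 137.5000.


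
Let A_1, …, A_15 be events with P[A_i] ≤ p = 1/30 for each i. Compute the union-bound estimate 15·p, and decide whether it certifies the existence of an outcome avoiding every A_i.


Union bound: P[∪_{i=1}^{15} A_i] ≤ Σ_i P[A_i] ≤ 15·p = 15·(1/30) = 1/2.
Numerically: 1/2 ≈ 0.50000.
Is 1/2 < 1? YES.
Since P[∪ A_i] ≤ 1/2 < 1, the complement has P[∩ A_i^c] ≥ 1 − 1/2 = 1/2 > 0, so some outcome avoids every A_i.

15·p = 1/2 ≈ 0.50000; existence CERTIFIED by the union bound.


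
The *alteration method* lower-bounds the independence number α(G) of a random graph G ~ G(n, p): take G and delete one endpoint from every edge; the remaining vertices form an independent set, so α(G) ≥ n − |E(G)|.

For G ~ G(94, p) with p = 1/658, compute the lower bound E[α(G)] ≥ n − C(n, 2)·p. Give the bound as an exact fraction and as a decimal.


E[|E(G)|] = C(94, 2)·p = 4371 · (1/658) = 93/14.
E[α(G)] ≥ n − E[|E(G)|] = 94 − 93/14 = 1223/14.
Numerically: ≈ 87.357143.
(This is only a lower bound; the true E[α(G)] may be larger.)

E[α(G)] ≥ 1223/14 ≈ 87.357143.


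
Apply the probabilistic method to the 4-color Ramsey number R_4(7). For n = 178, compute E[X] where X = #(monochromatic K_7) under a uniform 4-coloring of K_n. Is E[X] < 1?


E[X] = C(178, 7) · 4^{1 − 21} = 996867063280 · 4^{−20} = 996867063280/1099511627776.
As a reduced fraction: E[X] = 62304191455/68719476736 ≈ 0.9066.
Is E[X] < 1? YES.
Since E[X] < 1, there exists a 4-coloring of K_{178} with no monochromatic K_7; hence R_4(7) > 178.

E[X] = 62304191455/68719476736 ≈ 0.9066; E[X] < 1, so R_4(7) > 178.


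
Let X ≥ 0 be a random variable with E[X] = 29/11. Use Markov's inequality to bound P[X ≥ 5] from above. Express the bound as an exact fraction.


μ = E[X] = 29/11, a = 5.
Markov: P[X ≥ 5] ≤ μ/a = (29/11)/5 = 29/55.
Numerically: ≈ 0.5273.
(Since a = 5 > μ = 2.6364, the bound 29/55 is < 1 and informative.)

P[X ≥ 5] ≤ 29/55 ≈ 0.5273.


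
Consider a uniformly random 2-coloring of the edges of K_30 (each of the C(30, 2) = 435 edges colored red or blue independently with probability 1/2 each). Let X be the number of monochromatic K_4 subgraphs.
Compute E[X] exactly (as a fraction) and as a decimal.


Let X = Σ_S X_S over the C(30, 4) = 27405 subsets S of size 4, where X_S = 1 if the K_4 on S is monochromatic.
For a fixed S, the K_4 on S has C(4, 2) = 6 edges. P[all 6 edges red] = (1/2)^6, and likewise for blue, so P[monochromatic] = 2·(1/2)^6 = 2^{1 − 6} = 1/32.
Summing: E[X] = C(30, 4) · 2^{1 − 6} = 27405 · 1/32 = 27405/32.
Numerically: E[X] ≈ 856.4062.

E[X] = C(30,4)·2^(1−C(4,2)) = 27405/32 ≈ 856.4062.


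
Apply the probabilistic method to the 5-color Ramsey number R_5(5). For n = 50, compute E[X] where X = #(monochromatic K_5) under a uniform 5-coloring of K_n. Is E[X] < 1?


E[X] = C(50, 5) · 5^{1 − 10} = 2118760 · 5^{−9} = 2118760/1953125.
As a reduced fraction: E[X] = 423752/390625 ≈ 1.0848051.
Is E[X] < 1? NO.
Since E[X] ≥ 1, the first-moment bound is inconclusive at n = 50; it does NOT by itself certify R_5(5) > 50.

E[X] = 423752/390625 ≈ 1.0848051; E[X] ≥ 1; first-moment method inconclusive here.


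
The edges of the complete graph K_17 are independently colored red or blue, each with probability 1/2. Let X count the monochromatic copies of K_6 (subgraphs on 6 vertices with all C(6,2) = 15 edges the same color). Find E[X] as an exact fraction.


Let X = Σ_S X_S over the C(17, 6) = 12376 subsets S of size 6, where X_S = 1 if the K_6 on S is monochromatic.
For a fixed S, the K_6 on S has C(6, 2) = 15 edges. P[all 15 edges red] = (1/2)^15, and likewise for blue, so P[monochromatic] = 2·(1/2)^15 = 2^{1 − 15} = 1/16384.
Summing: E[X] = C(17, 6) · 2^{1 − 15} = 12376 · 1/16384 = 1547/2048.
Numerically: E[X] ≈ 0.7554.

E[X] = C(17,6)·2^(1−C(6,2)) = 1547/2048 ≈ 0.7554.


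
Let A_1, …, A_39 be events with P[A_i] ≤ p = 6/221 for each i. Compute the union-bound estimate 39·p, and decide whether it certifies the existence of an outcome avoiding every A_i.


Union bound: P[∪_{i=1}^{39} A_i] ≤ Σ_i P[A_i] ≤ 39·p = 39·(6/221) = 18/17.
Numerically: 18/17 ≈ 1.0588235.
Is 18/17 < 1? NO.
Since the bound 18/17 is ≥ 1, the union bound is uninformative here; it does NOT by itself certify existence.

39·p = 18/17 ≈ 1.0588235; existence NOT certified by the union bound.


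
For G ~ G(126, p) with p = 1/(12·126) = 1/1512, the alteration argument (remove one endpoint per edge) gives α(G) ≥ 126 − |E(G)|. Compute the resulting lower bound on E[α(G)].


E[|E(G)|] = C(126, 2)·p = 7875 · (1/1512) = 125/24.
E[α(G)] ≥ n − E[|E(G)|] = 126 − 125/24 = 2899/24.
Numerically: ≈ 120.792.
(This is only a lower bound; the true E[α(G)] may be larger.)

E[α(G)] ≥ 2899/24 ≈ 120.792.


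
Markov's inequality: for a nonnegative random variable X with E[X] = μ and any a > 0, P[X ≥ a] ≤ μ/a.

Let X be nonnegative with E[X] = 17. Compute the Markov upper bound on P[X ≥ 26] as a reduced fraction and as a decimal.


μ = E[X] = 17, a = 26.
Markov: P[X ≥ 26] ≤ μ/a = (17)/26 = 17/26.
Numerically: ≈ 0.653846.
(Since a = 26 > μ = 17.000000, the bound 17/26 is < 1 and informative.)

P[X ≥ 26] ≤ 17/26 ≈ 0.653846.


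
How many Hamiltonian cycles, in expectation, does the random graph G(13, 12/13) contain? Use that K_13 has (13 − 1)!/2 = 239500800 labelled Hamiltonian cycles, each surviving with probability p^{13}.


K_13 has (13 − 1)!/2 = 239500800 labelled Hamiltonian cycles.
For each such Hamiltonian cycle H, let X_H = 1 if all 13 edges of H are present in G. Then P[X_H = 1] = p^{13} = (12/13)^{13} = 106993205379072/302875106592253.
Summing the indicators: E[X] = Σ_H E[X_H] = 239500800 · p^{13} = 239500800 · 106993205379072/302875106592253 = 25624958282852047257600/302875106592253.
Numerically: E[X] ≈ 8.4606e+07.

E[X] = 239500800 · (12/13)^{13} = 25624958282852047257600/302875106592253 ≈ 8.4606e+07.


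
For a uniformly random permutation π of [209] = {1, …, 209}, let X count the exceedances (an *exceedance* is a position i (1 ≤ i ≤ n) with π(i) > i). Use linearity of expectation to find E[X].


Write X = Σ_{i=1}^{209} X_i, where X_i = 1_{π(i) > i}.
For each fixed i, π(i) is uniform over {1, …, 209} (marginal of a uniform permutation), so P[π(i) > i] = (n − i)/n. Summing: Σ_{i=1}^{209} (n − i)/n = (0 + 1 + … + 208)/209 = 209(209 − 1)/(2·209) = (209 − 1)/2.
Hence E[X] = Σ_{i=1}^{209} (209 − i)/209 = 104 ≈ 104.00000.

E[X] = 104 = 104.00000.


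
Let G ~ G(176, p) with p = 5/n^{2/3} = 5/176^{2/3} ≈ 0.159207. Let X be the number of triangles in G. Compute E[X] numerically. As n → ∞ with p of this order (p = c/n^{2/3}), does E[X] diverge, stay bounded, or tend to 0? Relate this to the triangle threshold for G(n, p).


Number of potential triangles: C(176, 3) = 893200.
Each occurs with probability p³ ≈ (0.159207)³ ≈ 4.03538223e-03.
By linearity: E[X] = C(176, 3)·p³ ≈ 893200 · 4.03538223e-03 ≈ 3604.403409.
Since α = 2/3 < 1, p = c/n^{2/3} ≫ 1/n is above the triangle threshold p ~ 1/n. Asymptotically E[X] ~ (c³/6)·n^{3(1−α)} = (5³/6)·n^{1} → ∞; triangles are abundant w.h.p.

E[X] ≈ 3604.403409; in regime p = Θ(1/n^{2/3}) E[X] diverges (above the triangle threshold p ~ 1/n).


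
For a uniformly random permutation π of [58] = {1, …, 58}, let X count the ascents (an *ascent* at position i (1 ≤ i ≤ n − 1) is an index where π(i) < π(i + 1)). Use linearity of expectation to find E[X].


Write X = Σ X_I over i = 1, …, 57, with X_I the indicator of one ascent.
There are 57 indicators.
For each fixed i, the pair (π(i), π(i+1)) is a uniformly random ordered pair of distinct values from {1, …, 58}; by symmetry P[π(i) < π(i+1)] = 1/2.
By linearity: E[X] = 57 · (1/2) = (58 − 1) · (1/2) = 57/2 ≈ 28.500000.

E[X] = 57/2 = 28.500000.


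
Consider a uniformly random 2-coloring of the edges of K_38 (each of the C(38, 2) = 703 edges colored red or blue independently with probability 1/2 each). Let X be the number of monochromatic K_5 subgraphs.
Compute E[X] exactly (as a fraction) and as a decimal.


Let X = Σ_S X_S over the C(38, 5) = 501942 subsets S of size 5, where X_S = 1 if the K_5 on S is monochromatic.
For a fixed S, the K_5 on S has C(5, 2) = 10 edges. P[all 10 edges red] = (1/2)^10, and likewise for blue, so P[monochromatic] = 2·(1/2)^10 = 2^{1 − 10} = 1/512.
By linearity: E[X] = C(38, 5) · 2^{1 − 10} = 501942 · 1/512 = 250971/256.
Numerically: E[X] ≈ 980.355469.

E[X] = C(38,5)·2^(1−C(5,2)) = 250971/256 ≈ 980.355469.


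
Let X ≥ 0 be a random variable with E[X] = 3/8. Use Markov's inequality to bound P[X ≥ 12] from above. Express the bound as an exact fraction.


μ = E[X] = 3/8, a = 12.
Markov: P[X ≥ 12] ≤ μ/a = (3/8)/12 = 1/32.
Numerically: ≈ 0.031.
(Since a = 12 > μ = 0.375, the bound 1/32 is < 1 and informative.)

P[X ≥ 12] ≤ 1/32 ≈ 0.031.


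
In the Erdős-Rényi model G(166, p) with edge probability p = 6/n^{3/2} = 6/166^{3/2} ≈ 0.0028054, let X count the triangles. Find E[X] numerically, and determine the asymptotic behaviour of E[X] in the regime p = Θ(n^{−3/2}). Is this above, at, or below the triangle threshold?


Number of potential triangles: C(166, 3) = 748660.
Each occurs with probability p³ ≈ (0.0028054)³ ≈ 2.2078388e-08.
By linearity: E[X] = C(166, 3)·p³ ≈ 748660 · 2.2078388e-08 ≈ 0.01653.
Since α = 3/2 > 1, p = c/n^{3/2} = o(1/n) is below the triangle threshold p ~ 1/n. Asymptotically E[X] ~ (c³/6)·n^{3(1−α)} = (6³/6)·n^{-1.5} → 0, so by Markov's inequality G has no triangles w.h.p.

E[X] ≈ 0.01653; in regime p = Θ(1/n^{3/2}) E[X] tends to 0 (below the triangle threshold p ~ 1/n).


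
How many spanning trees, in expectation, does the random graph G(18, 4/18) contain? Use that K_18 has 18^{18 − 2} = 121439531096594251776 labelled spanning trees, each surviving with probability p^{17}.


K_18 has 18^{18 − 2} = 121439531096594251776 labelled spanning trees.
For each such spanning tree H, let X_H = 1 if all 17 edges of H are present in G. Then P[X_H = 1] = p^{17} = (2/9)^{17} = 131072/16677181699666569.
Summing the indicators: E[X] = Σ_H E[X_H] = 121439531096594251776 · p^{17} = 121439531096594251776 · 131072/16677181699666569 = 8589934592/9.
Numerically: E[X] ≈ 9.544e+08.

E[X] = 121439531096594251776 · (2/9)^{17} = 8589934592/9 ≈ 9.544e+08.


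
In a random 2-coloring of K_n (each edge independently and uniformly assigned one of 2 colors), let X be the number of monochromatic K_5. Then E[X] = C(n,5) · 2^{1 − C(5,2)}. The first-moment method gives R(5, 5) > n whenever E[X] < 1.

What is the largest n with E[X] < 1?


We need C(n, 5) · 2^{1 − 10} < 1, i.e. C(n, 5) < 2^{10 − 1} = 512.
Check values of n near the boundary:
  n = 10: C(10, 5) = 252; 252 < 512? YES
  n = 11: C(11, 5) = 462; 462 < 512? YES
  n = 12: C(12, 5) = 792; 792 < 512? NO
  n = 13: C(13, 5) = 1287; 1287 < 512? NO
  n = 14: C(14, 5) = 2002; 2002 < 512? NO
The largest n with C(n, 5) < 512 is n = 11 (where E[X] = 231/256 ≈ 0.9023438). Hence R(5, 5) > 11, i.e. R(5, 5) ≥ 12.

Largest n = 11; hence R(5, 5) > 11.


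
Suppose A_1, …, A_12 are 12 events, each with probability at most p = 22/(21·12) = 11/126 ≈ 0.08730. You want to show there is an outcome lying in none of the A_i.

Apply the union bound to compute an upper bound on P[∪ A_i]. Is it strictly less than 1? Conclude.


Union bound: P[∪_{i=1}^{12} A_i] ≤ Σ_i P[A_i] ≤ 12·p = 12·(11/126) = 22/21.
Numerically: 22/21 ≈ 1.04762.
Is 22/21 < 1? NO.
Since the bound 22/21 is ≥ 1, the union bound is uninformative here; it does NOT by itself certify existence.

12·p = 22/21 ≈ 1.04762; existence NOT certified by the union bound.


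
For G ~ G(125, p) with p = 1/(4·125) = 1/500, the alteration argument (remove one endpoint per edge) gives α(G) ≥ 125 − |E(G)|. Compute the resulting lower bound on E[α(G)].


E[|E(G)|] = C(125, 2)·p = 7750 · (1/500) = 31/2.
E[α(G)] ≥ n − E[|E(G)|] = 125 − 31/2 = 219/2.
Numerically: ≈ 109.5000.
(This is only a lower bound; the true E[α(G)] may be larger.)

E[α(G)] ≥ 219/2 ≈ 109.5000.


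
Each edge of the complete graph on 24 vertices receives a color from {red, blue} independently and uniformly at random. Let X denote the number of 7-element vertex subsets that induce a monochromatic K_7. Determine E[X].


Let X = Σ_S X_S over the C(24, 7) = 346104 subsets S of size 7, where X_S = 1 if the K_7 on S is monochromatic.
For a fixed S, the K_7 on S has C(7, 2) = 21 edges. P[all 21 edges red] = (1/2)^21, and likewise for blue, so P[monochromatic] = 2·(1/2)^21 = 2^{1 − 21} = 1/1048576.
By linearity of expectation: E[X] = C(24, 7) · 2^{1 − 21} = 346104 · 1/1048576 = 43263/131072.
Numerically: E[X] ≈ 0.330070.

E[X] = C(24,7)·2^(1−C(7,2)) = 43263/131072 ≈ 0.330070.


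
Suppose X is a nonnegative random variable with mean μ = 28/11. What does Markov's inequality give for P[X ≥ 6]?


μ = E[X] = 28/11, a = 6.
Markov: P[X ≥ 6] ≤ μ/a = (28/11)/6 = 14/33.
Numerically: ≈ 0.424.
(Since a = 6 > μ = 2.545, the bound 14/33 is < 1 and informative.)

P[X ≥ 6] ≤ 14/33 ≈ 0.424.


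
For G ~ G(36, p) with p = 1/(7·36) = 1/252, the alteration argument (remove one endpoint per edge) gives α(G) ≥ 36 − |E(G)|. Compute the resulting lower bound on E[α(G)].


E[|E(G)|] = C(36, 2)·p = 630 · (1/252) = 5/2.
E[α(G)] ≥ n − E[|E(G)|] = 36 − 5/2 = 67/2.
Numerically: ≈ 33.5000.
(This is only a lower bound; the true E[α(G)] may be larger.)

E[α(G)] ≥ 67/2 ≈ 33.5000.


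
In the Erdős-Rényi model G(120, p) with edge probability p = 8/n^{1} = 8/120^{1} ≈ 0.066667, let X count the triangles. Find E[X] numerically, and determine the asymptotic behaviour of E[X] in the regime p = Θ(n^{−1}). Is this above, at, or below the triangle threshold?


Number of potential triangles: C(120, 3) = 280840.
Each occurs with probability p³ ≈ (0.066667)³ ≈ 2.9629630e-04.
By linearity: E[X] = C(120, 3)·p³ ≈ 280840 · 2.9629630e-04 ≈ 83.21185.
Here α = 1, so p = 8/n is exactly at the triangle threshold p ~ 1/n. Asymptotically E[X] → c³/6 = 8³/6 = 256/3 ≈ 85.33333, a bounded constant. In this regime the triangle count is asymptotically Poisson(c³/6).

E[X] ≈ 83.21185; in regime p = Θ(1/n^{1}) E[X] stays bounded (at the triangle threshold p ~ 1/n).


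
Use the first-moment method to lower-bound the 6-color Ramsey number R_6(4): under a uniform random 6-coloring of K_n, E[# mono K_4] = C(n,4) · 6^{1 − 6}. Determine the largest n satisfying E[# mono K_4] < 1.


We need C(n, 4) · 6^{1 − 6} < 1, i.e. C(n, 4) < 6^{6 − 1} = 7776.
Check values of n near the boundary:
  n = 17: C(17, 4) = 2380; 2380 < 7776? YES
  n = 18: C(18, 4) = 3060; 3060 < 7776? YES
  n = 19: C(19, 4) = 3876; 3876 < 7776? YES
  n = 20: C(20, 4) = 4845; 4845 < 7776? YES
  n = 21: C(21, 4) = 5985; 5985 < 7776? YES
  n = 22: C(22, 4) = 7315; 7315 < 7776? YES
  n = 23: C(23, 4) = 8855; 8855 < 7776? NO
  n = 24: C(24, 4) = 10626; 10626 < 7776? NO
  n = 25: C(25, 4) = 12650; 12650 < 7776? NO
The largest n with C(n, 4) < 7776 is n = 22 (where E[X] = 7315/7776 ≈ 0.941). Hence R_6(4) > 22, i.e. R_6(4) ≥ 23.

Largest n = 22; hence R_6(4) > 22.


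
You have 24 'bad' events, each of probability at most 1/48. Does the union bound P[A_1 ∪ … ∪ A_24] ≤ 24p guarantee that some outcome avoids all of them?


Union bound: P[∪_{i=1}^{24} A_i] ≤ Σ_i P[A_i] ≤ 24·p = 24·(1/48) = 1/2.
Numerically: 1/2 ≈ 0.500.
Is 1/2 < 1? YES.
Since P[∪ A_i] ≤ 1/2 < 1, the complement has P[∩ A_i^c] ≥ 1 − 1/2 = 1/2 > 0, so some outcome avoids every A_i.

24·p = 1/2 ≈ 0.500; existence CERTIFIED by the union bound.


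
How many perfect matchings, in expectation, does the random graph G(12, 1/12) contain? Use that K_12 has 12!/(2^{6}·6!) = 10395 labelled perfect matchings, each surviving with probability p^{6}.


K_12 has 12!/(2^{6}·6!) = 10395 labelled perfect matchings.
For each such perfect matching H, let X_H = 1 if all 6 edges of H are present in G. Then P[X_H = 1] = p^{6} = (1/12)^{6} = 1/2985984.
By linearity of expectation: E[X] = Σ_H E[X_H] = 10395 · p^{6} = 10395 · 1/2985984 = 385/110592.
Numerically: E[X] ≈ 0.003481.

E[X] = 10395 · (1/12)^{6} = 385/110592 ≈ 0.003481.


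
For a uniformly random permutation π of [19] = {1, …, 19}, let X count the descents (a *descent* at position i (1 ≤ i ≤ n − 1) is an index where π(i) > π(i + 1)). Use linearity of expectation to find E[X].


Write X = Σ X_I over i = 1, …, 18, with X_I the indicator of one descent.
There are 18 indicators.
For each fixed i, the pair (π(i), π(i+1)) is a uniformly random ordered pair of distinct values from {1, …, 19}; by symmetry P[π(i) > π(i+1)] = 1/2.
By linearity: E[X] = 18 · (1/2) = (19 − 1) · (1/2) = 9 ≈ 9.000000.

E[X] = 9 = 9.000000.


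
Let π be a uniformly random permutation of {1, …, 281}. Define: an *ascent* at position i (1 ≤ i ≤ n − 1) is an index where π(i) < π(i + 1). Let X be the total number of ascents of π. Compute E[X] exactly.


Write X = Σ X_I over i = 1, …, 280, with X_I the indicator of one ascent.
There are 280 indicators.
For each fixed i, the pair (π(i), π(i+1)) is a uniformly random ordered pair of distinct values from {1, …, 281}; by symmetry P[π(i) < π(i+1)] = 1/2.
By linearity: E[X] = 280 · (1/2) = (281 − 1) · (1/2) = 140 ≈ 140.000000.

E[X] = 140 = 140.000000.


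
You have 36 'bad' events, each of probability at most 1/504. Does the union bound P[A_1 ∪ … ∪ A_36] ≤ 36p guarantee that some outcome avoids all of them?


Union bound: P[∪_{i=1}^{36} A_i] ≤ Σ_i P[A_i] ≤ 36·p = 36·(1/504) = 1/14.
Numerically: 1/14 ≈ 0.071.
Is 1/14 < 1? YES.
Since P[∪ A_i] ≤ 1/14 < 1, the complement has P[∩ A_i^c] ≥ 1 − 1/14 = 13/14 > 0, so some outcome avoids every A_i.

36·p = 1/14 ≈ 0.071; existence CERTIFIED by the union bound.


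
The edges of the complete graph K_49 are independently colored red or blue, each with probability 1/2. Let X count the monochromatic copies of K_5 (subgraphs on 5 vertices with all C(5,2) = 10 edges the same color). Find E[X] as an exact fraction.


Let X = Σ_S X_S over the C(49, 5) = 1906884 subsets S of size 5, where X_S = 1 if the K_5 on S is monochromatic.
For a fixed S, the K_5 on S has C(5, 2) = 10 edges. P[all 10 edges red] = (1/2)^10, and likewise for blue, so P[monochromatic] = 2·(1/2)^10 = 2^{1 − 10} = 1/512.
Summing: E[X] = C(49, 5) · 2^{1 − 10} = 1906884 · 1/512 = 476721/128.
Numerically: E[X] ≈ 3724.3828.

E[X] = C(49,5)·2^(1−C(5,2)) = 476721/128 ≈ 3724.3828.


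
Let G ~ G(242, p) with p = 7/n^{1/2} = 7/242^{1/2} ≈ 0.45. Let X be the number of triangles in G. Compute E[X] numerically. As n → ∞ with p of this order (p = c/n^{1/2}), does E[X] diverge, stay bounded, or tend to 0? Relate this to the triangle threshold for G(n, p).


Number of potential triangles: C(242, 3) = 2332880.
Each occurs with probability p³ ≈ (0.45)³ ≈ 9.111105e-02.
By linearity: E[X] = C(242, 3)·p³ ≈ 2332880 · 9.111105e-02 ≈ 212551.1558.
Since α = 1/2 < 1, p = c/n^{1/2} ≫ 1/n is above the triangle threshold p ~ 1/n. Asymptotically E[X] ~ (c³/6)·n^{3(1−α)} = (7³/6)·n^{1.5} → ∞; triangles are abundant w.h.p.

E[X] ≈ 212551.1558; in regime p = Θ(1/n^{1/2}) E[X] diverges (above the triangle threshold p ~ 1/n).


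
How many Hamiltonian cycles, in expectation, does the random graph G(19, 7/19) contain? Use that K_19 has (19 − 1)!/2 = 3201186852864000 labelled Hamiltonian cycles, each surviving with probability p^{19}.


K_19 has (19 − 1)!/2 = 3201186852864000 labelled Hamiltonian cycles.
For each such Hamiltonian cycle H, let X_H = 1 if all 19 edges of H are present in G. Then P[X_H = 1] = p^{19} = (7/19)^{19} = 11398895185373143/1978419655660313589123979.
By linearity: E[X] = Σ_H E[X_H] = 3201186852864000 · p^{19} = 3201186852864000 · 11398895185373143/1978419655660313589123979 = 36489993404591253525678231552000/1978419655660313589123979.
Numerically: E[X] ≈ 1.84e+07.

E[X] = 3201186852864000 · (7/19)^{19} = 36489993404591253525678231552000/1978419655660313589123979 ≈ 1.84e+07.


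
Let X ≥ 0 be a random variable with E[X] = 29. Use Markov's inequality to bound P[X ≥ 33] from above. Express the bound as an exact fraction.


μ = E[X] = 29, a = 33.
Markov: P[X ≥ 33] ≤ μ/a = (29)/33 = 29/33.
Numerically: ≈ 0.879.
(Since a = 33 > μ = 29.000, the bound 29/33 is < 1 and informative.)

P[X ≥ 33] ≤ 29/33 ≈ 0.879.


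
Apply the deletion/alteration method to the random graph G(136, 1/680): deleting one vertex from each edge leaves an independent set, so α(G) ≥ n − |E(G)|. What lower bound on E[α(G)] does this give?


E[|E(G)|] = C(136, 2)·p = 9180 · (1/680) = 27/2.
E[α(G)] ≥ n − E[|E(G)|] = 136 − 27/2 = 245/2.
Numerically: ≈ 122.500000.
(This is only a lower bound; the true E[α(G)] may be larger.)

E[α(G)] ≥ 245/2 ≈ 122.500000.


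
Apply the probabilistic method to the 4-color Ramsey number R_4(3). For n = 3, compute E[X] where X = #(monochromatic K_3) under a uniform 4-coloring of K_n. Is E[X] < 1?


E[X] = C(3, 3) · 4^{1 − 3} = 1 · 4^{−2} = 1/16.
As a reduced fraction: E[X] = 1/16 ≈ 0.0625000.
Is E[X] < 1? YES.
Since E[X] < 1, there exists a 4-coloring of K_{3} with no monochromatic K_3; hence R_4(3) > 3.

E[X] = 1/16 ≈ 0.0625000; E[X] < 1, so R_4(3) > 3.


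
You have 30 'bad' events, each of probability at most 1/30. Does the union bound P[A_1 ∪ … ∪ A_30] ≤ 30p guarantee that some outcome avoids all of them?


Union bound: P[∪_{i=1}^{30} A_i] ≤ Σ_i P[A_i] ≤ 30·p = 30·(1/30) = 1.
Numerically: 1 ≈ 1.000000.
Is 1 < 1? NO.
Since the bound 1 is ≥ 1, the union bound is uninformative here; it does NOT by itself certify existence.

30·p = 1 ≈ 1.000000; existence NOT certified by the union bound.


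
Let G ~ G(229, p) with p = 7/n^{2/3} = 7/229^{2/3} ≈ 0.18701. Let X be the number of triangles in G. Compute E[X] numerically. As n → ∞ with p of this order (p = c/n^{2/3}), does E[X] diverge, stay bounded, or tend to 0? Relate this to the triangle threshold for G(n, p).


Number of potential triangles: C(229, 3) = 1975354.
Each occurs with probability p³ ≈ (0.18701)³ ≈ 6.5406838e-03.
By linearity: E[X] = C(229, 3)·p³ ≈ 1975354 · 6.5406838e-03 ≈ 12920.16594.
Since α = 2/3 < 1, p = c/n^{2/3} ≫ 1/n is above the triangle threshold p ~ 1/n. Asymptotically E[X] ~ (c³/6)·n^{3(1−α)} = (7³/6)·n^{1} → ∞; triangles are abundant w.h.p.

E[X] ≈ 12920.16594; in regime p = Θ(1/n^{2/3}) E[X] diverges (above the triangle threshold p ~ 1/n).
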